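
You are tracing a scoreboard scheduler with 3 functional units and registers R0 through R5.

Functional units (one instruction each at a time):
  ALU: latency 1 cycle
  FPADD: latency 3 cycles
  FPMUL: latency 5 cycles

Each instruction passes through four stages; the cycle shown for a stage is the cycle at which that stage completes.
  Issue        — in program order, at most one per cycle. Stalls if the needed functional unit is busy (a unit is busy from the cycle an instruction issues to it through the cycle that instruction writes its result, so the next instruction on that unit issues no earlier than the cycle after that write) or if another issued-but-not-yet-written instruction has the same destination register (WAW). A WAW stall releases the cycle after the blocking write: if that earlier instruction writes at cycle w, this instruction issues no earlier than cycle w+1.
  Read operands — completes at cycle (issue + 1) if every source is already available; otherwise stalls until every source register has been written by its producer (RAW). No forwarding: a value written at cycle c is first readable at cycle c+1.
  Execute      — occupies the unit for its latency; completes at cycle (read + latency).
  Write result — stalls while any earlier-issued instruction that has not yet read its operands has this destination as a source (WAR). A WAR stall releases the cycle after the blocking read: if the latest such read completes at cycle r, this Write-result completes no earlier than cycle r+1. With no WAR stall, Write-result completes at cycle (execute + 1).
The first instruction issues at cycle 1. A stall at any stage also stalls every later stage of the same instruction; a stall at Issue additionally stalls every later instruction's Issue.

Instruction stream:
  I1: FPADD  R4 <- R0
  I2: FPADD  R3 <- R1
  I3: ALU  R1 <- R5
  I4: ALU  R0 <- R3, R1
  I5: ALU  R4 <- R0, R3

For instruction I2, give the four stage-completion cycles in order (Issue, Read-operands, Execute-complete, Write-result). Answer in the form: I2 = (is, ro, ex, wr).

  I1 | 1 | 2 | 5 | 6
  I2 | 7 | 8 | 11 | 12   struct: FPADD busy until I1 writes@6
  I3 | 8 | 9 | 10 | 11
  I4 | 12 | 13 | 14 | 15   struct: ALU busy until I3 writes@11
  I5 | 16 | 17 | 18 | 19   struct: ALU busy until I4 writes@15

I2 = (7, 8, 11, 12)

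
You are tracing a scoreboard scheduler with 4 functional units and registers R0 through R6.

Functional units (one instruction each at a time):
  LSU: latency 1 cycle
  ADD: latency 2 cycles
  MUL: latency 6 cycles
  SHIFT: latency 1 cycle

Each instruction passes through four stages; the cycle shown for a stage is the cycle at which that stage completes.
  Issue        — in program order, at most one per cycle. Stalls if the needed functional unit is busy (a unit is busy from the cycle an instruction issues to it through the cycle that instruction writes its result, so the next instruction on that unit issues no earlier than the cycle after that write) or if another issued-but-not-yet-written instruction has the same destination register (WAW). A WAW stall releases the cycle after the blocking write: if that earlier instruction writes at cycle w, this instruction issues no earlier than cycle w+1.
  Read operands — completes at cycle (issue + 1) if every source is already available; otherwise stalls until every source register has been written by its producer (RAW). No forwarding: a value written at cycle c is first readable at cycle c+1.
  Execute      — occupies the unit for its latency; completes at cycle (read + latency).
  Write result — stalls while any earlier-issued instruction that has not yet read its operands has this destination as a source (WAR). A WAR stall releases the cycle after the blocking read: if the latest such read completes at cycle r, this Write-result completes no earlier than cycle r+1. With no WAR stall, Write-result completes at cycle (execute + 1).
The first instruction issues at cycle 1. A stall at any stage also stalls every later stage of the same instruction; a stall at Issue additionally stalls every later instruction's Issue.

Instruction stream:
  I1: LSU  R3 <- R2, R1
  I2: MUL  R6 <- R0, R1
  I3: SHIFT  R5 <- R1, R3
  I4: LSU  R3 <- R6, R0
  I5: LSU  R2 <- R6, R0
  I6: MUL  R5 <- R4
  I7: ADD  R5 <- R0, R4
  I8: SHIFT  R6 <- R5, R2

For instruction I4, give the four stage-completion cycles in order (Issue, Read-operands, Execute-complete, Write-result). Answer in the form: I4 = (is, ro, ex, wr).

I1  is:1  ro:2  ex:3  wr:4
I2  is:2  ro:3  ex:9  wr:10
I3  is:3  ro:5  ex:6  wr:7  — RAW R3: wait I1 write@4
I4  is:5  ro:11  ex:12  wr:13  — struct: LSU busy until I1 writes@4, RAW R6: wait I2 write@10
I5  is:14  ro:15  ex:16  wr:17  — struct: LSU busy until I4 writes@13
I6  is:15  ro:16  ex:22  wr:23
I7  is:24  ro:25  ex:27  wr:28  — WAW R5: wait I6 write@23
I8  is:25  ro:29  ex:30  wr:31  — RAW R5: wait I7 write@28

I4 = (5, 11, 12, 13)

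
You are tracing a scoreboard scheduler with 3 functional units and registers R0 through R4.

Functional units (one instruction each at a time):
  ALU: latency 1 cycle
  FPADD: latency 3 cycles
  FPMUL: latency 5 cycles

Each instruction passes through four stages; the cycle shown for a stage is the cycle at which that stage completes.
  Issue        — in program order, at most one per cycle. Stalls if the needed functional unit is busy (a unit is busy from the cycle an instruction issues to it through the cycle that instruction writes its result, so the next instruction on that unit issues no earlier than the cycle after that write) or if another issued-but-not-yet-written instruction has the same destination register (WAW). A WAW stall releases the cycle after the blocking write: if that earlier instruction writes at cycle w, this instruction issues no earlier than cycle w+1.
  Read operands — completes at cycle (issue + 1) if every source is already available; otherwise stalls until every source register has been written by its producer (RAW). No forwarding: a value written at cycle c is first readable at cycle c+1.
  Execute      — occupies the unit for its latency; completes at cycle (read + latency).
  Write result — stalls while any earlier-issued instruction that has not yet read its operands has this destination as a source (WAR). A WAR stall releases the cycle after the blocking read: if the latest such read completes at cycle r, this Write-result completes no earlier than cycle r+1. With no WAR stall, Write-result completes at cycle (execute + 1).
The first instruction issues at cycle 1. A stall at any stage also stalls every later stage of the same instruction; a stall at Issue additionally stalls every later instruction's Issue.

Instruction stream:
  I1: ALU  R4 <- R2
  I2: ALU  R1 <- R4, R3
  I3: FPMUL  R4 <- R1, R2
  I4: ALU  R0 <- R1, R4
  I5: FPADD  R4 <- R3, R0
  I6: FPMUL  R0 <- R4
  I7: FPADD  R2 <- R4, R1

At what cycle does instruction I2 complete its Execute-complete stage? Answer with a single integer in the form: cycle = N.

cycle = 7

I1  is:1  ro:2  ex:3  wr:4
I2  is:5  ro:6  ex:7  wr:8  — struct: ALU busy until I1 writes@4
I3  is:6  ro:9  ex:14  wr:15  — RAW R1: wait I2 write@8
I4  is:9  ro:16  ex:17  wr:18  — struct: ALU busy until I2 writes@8, RAW R4: wait I3 write@15
I5  is:16  ro:19  ex:22  wr:23  — WAW R4: wait I3 write@15, RAW R0: wait I4 write@18
I6  is:19  ro:24  ex:29  wr:30  — WAW R0: wait I4 write@18, RAW R4: wait I5 write@23
I7  is:24  ro:25  ex:28  wr:29  — struct: FPADD busy until I5 writes@23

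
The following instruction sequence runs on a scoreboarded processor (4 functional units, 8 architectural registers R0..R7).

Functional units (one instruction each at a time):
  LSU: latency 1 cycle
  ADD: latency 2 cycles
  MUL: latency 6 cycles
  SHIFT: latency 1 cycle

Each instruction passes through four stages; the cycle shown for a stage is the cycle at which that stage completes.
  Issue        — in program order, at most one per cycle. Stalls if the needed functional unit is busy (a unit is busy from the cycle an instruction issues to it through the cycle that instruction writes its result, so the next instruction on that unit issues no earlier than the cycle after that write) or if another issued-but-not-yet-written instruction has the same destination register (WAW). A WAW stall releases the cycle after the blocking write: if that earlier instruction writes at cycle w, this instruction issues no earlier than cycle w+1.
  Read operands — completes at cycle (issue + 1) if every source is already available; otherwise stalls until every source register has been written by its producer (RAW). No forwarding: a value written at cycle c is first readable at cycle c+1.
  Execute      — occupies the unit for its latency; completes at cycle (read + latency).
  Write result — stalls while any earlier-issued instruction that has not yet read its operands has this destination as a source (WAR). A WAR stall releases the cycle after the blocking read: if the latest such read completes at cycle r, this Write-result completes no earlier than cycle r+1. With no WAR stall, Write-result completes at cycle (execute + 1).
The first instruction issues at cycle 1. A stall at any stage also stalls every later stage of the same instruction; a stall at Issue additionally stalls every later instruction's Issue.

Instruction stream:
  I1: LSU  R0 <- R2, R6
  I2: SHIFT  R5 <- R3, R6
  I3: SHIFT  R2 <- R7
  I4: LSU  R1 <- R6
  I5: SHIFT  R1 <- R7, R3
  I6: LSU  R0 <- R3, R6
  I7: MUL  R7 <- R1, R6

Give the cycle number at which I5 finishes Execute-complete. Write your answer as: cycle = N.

cycle = 13

[1] I1 issues→LSU
[2] I1 reads · I2 issues→SHIFT
[3] I1 exec-done · I2 reads
[4] I1 writes R0 · I2 exec-done
[5] I2 writes R5
[6] I3 issues→SHIFT
[7] I3 reads · I4 issues→LSU
[8] I3 exec-done · I4 reads
[9] I3 writes R2 · I4 exec-done
[10] I4 writes R1
[11] I5 issues→SHIFT
[12] I5 reads · I6 issues→LSU
[13] I5 exec-done · I6 reads · I7 issues→MUL
[14] I5 writes R1 · I6 exec-done
[15] I6 writes R0 · I7 reads
[21] I7 exec-done
[22] I7 writes R7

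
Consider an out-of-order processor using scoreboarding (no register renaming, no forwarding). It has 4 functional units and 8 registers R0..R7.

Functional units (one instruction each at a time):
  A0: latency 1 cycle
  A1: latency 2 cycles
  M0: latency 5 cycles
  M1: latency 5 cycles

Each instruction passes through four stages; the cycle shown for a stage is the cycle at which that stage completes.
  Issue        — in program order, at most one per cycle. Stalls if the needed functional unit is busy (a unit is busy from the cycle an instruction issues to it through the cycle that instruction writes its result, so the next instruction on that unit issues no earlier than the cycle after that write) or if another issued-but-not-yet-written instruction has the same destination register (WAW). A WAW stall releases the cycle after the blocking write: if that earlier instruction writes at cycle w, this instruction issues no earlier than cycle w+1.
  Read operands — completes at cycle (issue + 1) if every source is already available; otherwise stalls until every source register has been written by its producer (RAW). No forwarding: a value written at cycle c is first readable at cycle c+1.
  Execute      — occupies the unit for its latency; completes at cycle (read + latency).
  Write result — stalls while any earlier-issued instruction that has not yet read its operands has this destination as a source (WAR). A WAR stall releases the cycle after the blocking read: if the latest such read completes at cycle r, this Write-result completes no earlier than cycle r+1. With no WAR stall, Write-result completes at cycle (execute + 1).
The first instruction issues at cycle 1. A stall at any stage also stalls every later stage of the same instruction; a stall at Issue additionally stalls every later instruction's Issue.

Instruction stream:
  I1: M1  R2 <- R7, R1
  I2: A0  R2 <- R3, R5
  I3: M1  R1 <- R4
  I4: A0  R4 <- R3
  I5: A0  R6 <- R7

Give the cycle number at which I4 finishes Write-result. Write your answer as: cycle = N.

cycle = 16

I1: IS=1 RO=2 EX=7 WR=8
I2: IS=9 RO=10 EX=11 WR=12  [WAW R2: wait I1 write@8]
I3: IS=10 RO=11 EX=16 WR=17
I4: IS=13 RO=14 EX=15 WR=16  [struct: A0 busy until I2 writes@12]
I5: IS=17 RO=18 EX=19 WR=20  [struct: A0 busy until I4 writes@16]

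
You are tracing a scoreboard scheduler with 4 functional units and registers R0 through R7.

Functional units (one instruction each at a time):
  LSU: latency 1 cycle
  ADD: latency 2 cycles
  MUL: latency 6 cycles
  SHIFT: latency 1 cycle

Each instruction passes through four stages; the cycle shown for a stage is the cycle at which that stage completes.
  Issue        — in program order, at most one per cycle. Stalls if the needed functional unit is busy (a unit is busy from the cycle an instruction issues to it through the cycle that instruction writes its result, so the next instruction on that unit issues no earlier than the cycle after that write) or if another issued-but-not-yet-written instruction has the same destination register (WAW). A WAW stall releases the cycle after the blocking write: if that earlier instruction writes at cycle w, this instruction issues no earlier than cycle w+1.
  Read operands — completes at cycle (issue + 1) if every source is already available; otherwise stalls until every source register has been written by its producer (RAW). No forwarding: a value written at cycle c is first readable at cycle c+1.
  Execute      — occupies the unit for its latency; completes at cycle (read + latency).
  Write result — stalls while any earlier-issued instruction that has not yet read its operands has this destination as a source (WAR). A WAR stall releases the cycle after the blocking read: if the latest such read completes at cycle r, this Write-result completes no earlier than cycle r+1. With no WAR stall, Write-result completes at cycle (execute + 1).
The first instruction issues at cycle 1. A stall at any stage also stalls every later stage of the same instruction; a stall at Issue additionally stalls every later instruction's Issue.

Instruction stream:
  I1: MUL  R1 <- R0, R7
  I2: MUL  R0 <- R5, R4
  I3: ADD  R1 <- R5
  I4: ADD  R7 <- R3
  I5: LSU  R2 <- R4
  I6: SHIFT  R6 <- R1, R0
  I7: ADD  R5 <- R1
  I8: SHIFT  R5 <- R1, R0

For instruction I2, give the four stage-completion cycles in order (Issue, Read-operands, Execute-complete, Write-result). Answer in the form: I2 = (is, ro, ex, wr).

I1  is:1  ro:2  ex:8  wr:9
I2  is:10  ro:11  ex:17  wr:18  — struct: MUL busy until I1 writes@9
I3  is:11  ro:12  ex:14  wr:15
I4  is:16  ro:17  ex:19  wr:20  — struct: ADD busy until I3 writes@15
I5  is:17  ro:18  ex:19  wr:20
I6  is:18  ro:19  ex:20  wr:21
I7  is:21  ro:22  ex:24  wr:25  — struct: ADD busy until I4 writes@20
I8  is:26  ro:27  ex:28  wr:29  — WAW R5: wait I7 write@25

I2 = (10, 11, 17, 18)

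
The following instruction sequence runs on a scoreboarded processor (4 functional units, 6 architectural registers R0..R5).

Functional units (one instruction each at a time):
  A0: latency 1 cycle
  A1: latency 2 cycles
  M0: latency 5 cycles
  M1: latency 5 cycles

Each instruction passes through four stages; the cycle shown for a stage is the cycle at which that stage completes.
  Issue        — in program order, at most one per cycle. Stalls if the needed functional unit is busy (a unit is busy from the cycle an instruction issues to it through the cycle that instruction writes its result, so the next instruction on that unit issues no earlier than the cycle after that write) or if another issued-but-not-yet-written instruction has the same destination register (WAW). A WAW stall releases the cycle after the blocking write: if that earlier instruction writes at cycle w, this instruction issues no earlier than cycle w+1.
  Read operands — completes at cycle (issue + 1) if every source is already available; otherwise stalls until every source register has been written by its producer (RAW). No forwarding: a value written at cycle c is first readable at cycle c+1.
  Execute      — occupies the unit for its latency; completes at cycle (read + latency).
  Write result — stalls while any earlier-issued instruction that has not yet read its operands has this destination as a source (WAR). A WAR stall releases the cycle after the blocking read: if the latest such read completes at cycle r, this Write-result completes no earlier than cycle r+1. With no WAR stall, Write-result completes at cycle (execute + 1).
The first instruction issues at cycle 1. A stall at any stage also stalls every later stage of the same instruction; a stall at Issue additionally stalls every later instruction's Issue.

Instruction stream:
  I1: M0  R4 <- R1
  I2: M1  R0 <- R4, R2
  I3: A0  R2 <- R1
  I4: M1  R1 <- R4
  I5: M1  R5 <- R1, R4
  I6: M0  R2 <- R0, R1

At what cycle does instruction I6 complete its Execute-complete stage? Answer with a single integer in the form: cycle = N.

cycle = 31

cycle 1: I1 issues→M0
cycle 2: I1 reads · I2 issues→M1
cycle 3: I3 issues→A0
cycle 4: I3 reads
cycle 5: I3 exec-done
cycle 7: I1 exec-done
cycle 8: I1 writes R4
cycle 9: I2 reads
cycle 10: I3 writes R2
cycle 14: I2 exec-done
cycle 15: I2 writes R0
cycle 16: I4 issues→M1
cycle 17: I4 reads
cycle 22: I4 exec-done
cycle 23: I4 writes R1
cycle 24: I5 issues→M1
cycle 25: I5 reads · I6 issues→M0
cycle 26: I6 reads
cycle 30: I5 exec-done
cycle 31: I5 writes R5 · I6 exec-done
cycle 32: I6 writes R2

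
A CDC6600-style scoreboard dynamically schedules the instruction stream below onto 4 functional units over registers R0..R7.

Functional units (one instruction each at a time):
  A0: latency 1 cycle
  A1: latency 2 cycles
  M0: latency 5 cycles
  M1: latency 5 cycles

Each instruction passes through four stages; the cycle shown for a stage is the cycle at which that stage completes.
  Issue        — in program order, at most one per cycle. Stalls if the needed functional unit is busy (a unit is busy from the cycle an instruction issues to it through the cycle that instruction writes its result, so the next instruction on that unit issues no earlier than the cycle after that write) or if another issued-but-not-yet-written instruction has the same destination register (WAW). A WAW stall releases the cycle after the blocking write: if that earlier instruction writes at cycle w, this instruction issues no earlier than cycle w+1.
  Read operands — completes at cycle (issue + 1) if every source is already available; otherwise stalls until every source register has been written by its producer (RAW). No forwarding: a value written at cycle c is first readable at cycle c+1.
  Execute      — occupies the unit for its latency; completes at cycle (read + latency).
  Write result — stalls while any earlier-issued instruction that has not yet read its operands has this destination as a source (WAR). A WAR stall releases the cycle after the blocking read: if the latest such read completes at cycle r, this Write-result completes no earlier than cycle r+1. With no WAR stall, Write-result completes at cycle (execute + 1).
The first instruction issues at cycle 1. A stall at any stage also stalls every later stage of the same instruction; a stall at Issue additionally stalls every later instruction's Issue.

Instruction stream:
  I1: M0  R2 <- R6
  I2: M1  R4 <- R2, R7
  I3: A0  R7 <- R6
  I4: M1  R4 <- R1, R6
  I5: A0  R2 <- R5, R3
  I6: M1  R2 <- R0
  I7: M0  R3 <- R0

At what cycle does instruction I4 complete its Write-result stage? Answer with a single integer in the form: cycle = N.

cycle = 23

c1: issue I1 (M0)
c2: I1 read-ops, issue I2 (M1)
c3: issue I3 (A0)
c4: I3 read-ops
c5: I3 finished on A0
c7: I1 finished on M0
c8: I1→R2
c9: I2 read-ops
c10: I3→R7
c14: I2 finished on M1
c15: I2→R4
c16: issue I4 (M1)
c17: I4 read-ops, issue I5 (A0)
c18: I5 read-ops
c19: I5 finished on A0
c20: I5→R2
c22: I4 finished on M1
c23: I4→R4
c24: issue I6 (M1)
c25: I6 read-ops, issue I7 (M0)
c26: I7 read-ops
c30: I6 finished on M1
c31: I6→R2, I7 finished on M0
c32: I7→R3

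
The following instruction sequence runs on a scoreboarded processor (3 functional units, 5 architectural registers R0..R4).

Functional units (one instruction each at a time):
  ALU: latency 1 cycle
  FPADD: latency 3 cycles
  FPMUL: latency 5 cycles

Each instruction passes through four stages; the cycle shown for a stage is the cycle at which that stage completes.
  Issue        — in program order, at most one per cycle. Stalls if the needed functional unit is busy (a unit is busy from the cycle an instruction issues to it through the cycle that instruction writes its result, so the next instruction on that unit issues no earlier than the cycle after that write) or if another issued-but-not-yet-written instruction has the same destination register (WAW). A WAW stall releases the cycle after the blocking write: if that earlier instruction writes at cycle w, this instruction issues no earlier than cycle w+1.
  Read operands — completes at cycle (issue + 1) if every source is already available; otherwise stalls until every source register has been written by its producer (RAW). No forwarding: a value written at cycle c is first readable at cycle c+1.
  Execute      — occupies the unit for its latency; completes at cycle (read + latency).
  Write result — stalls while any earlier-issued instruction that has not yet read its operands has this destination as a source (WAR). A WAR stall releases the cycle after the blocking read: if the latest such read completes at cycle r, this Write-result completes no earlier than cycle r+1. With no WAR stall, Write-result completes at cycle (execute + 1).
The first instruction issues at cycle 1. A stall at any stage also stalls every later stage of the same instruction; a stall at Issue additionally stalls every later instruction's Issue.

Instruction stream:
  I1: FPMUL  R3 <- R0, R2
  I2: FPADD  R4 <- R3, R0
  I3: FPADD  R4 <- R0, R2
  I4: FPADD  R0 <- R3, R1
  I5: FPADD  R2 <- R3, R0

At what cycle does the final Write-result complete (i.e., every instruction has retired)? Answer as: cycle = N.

[1] I1 issues→FPMUL
[2] I1 reads · I2 issues→FPADD
[7] I1 exec-done
[8] I1 writes R3
[9] I2 reads
[12] I2 exec-done
[13] I2 writes R4
[14] I3 issues→FPADD
[15] I3 reads
[18] I3 exec-done
[19] I3 writes R4
[20] I4 issues→FPADD
[21] I4 reads
[24] I4 exec-done
[25] I4 writes R0
[26] I5 issues→FPADD
[27] I5 reads
[30] I5 exec-done
[31] I5 writes R2

cycle = 31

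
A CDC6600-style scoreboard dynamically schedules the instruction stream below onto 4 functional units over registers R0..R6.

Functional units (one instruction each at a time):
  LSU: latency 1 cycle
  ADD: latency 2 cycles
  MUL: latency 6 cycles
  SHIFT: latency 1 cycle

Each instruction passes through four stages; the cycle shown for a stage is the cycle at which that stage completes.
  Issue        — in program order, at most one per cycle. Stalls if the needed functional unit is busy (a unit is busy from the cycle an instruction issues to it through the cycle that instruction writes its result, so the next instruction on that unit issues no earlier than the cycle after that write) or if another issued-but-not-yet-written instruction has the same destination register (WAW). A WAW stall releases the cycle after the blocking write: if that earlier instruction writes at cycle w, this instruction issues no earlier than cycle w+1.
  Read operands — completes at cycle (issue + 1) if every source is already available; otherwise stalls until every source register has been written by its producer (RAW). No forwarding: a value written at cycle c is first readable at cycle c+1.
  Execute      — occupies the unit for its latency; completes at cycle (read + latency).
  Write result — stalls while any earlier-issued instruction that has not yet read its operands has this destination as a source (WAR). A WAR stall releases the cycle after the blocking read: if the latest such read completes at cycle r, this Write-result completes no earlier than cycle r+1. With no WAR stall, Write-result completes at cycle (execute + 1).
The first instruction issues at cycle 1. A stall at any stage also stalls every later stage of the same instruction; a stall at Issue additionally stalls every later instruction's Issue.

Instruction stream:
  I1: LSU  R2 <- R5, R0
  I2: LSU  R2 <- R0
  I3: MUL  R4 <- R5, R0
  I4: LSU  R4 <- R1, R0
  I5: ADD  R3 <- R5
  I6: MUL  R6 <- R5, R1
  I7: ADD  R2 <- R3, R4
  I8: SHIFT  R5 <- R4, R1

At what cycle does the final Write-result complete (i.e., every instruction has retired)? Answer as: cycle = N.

cycle = 25

cycle 1: issue I1 (LSU)
cycle 2: I1 read-ops
cycle 3: I1 finished on LSU
cycle 4: I1→R2
cycle 5: issue I2 (LSU)
cycle 6: I2 read-ops · issue I3 (MUL)
cycle 7: I2 finished on LSU · I3 read-ops
cycle 8: I2→R2
cycle 13: I3 finished on MUL
cycle 14: I3→R4
cycle 15: issue I4 (LSU)
cycle 16: I4 read-ops · issue I5 (ADD)
cycle 17: I4 finished on LSU · I5 read-ops · issue I6 (MUL)
cycle 18: I4→R4 · I6 read-ops
cycle 19: I5 finished on ADD
cycle 20: I5→R3
cycle 21: issue I7 (ADD)
cycle 22: I7 read-ops · issue I8 (SHIFT)
cycle 23: I8 read-ops
cycle 24: I6 finished on MUL · I7 finished on ADD · I8 finished on SHIFT
cycle 25: I6→R6 · I7→R2 · I8→R5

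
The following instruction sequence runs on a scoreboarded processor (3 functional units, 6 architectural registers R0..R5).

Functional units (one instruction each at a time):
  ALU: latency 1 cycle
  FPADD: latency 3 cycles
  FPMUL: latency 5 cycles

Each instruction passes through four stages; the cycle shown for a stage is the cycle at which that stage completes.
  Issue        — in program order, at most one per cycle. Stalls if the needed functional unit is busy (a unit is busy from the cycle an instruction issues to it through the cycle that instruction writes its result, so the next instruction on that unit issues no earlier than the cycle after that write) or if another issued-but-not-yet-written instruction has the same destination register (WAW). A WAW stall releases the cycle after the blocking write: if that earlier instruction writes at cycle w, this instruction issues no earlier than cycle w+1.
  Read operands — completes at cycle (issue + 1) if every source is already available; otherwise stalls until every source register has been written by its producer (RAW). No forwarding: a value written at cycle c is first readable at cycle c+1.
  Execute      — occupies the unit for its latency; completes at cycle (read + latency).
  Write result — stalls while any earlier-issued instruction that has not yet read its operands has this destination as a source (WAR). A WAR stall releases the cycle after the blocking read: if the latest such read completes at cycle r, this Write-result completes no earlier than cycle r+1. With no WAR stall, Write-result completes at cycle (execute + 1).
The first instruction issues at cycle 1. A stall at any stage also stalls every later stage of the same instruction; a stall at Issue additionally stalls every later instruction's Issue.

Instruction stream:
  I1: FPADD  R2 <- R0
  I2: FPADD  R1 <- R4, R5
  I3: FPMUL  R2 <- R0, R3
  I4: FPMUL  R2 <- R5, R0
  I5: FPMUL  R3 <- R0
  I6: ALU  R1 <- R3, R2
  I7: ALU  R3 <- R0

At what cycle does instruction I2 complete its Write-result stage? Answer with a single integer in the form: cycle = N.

cycle = 12

[1] I1 issues→FPADD
[2] I1 reads
[5] I1 exec-done
[6] I1 writes R2
[7] I2 issues→FPADD
[8] I2 reads, I3 issues→FPMUL
[9] I3 reads
[11] I2 exec-done
[12] I2 writes R1
[14] I3 exec-done
[15] I3 writes R2
[16] I4 issues→FPMUL
[17] I4 reads
[22] I4 exec-done
[23] I4 writes R2
[24] I5 issues→FPMUL
[25] I5 reads, I6 issues→ALU
[30] I5 exec-done
[31] I5 writes R3
[32] I6 reads
[33] I6 exec-done
[34] I6 writes R1
[35] I7 issues→ALU
[36] I7 reads
[37] I7 exec-done
[38] I7 writes R3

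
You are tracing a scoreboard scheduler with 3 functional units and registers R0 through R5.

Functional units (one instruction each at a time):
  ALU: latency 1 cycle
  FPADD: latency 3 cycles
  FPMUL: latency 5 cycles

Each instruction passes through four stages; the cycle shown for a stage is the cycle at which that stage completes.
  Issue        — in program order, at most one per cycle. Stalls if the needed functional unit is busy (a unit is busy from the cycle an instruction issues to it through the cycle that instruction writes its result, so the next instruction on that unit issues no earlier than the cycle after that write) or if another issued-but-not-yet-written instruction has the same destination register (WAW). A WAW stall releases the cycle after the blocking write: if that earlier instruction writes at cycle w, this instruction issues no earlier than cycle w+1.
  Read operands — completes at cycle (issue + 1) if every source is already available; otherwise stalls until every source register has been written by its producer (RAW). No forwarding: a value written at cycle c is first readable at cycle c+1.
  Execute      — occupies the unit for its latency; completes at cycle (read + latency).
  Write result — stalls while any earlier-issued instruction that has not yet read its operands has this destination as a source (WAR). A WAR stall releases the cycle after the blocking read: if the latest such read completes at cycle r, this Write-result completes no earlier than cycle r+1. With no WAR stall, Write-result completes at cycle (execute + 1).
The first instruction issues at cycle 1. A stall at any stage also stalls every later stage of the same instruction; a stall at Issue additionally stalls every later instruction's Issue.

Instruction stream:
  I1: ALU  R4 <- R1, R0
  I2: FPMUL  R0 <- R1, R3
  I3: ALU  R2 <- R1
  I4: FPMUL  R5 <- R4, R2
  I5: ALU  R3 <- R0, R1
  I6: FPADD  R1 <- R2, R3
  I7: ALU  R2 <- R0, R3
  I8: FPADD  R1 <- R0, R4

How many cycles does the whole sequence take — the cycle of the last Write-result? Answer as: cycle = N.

I1 -> (1, 2, 3, 4)
I2 -> (2, 3, 8, 9)
I3 -> (5, 6, 7, 8)  // struct: ALU busy until I1 writes@4
I4 -> (10, 11, 16, 17)  // struct: FPMUL busy until I2 writes@9
I5 -> (11, 12, 13, 14)
I6 -> (12, 15, 18, 19)  // RAW R3: wait I5 write@14
I7 -> (15, 16, 17, 18)  // struct: ALU busy until I5 writes@14
I8 -> (20, 21, 24, 25)  // struct: FPADD busy until I6 writes@19

cycle = 25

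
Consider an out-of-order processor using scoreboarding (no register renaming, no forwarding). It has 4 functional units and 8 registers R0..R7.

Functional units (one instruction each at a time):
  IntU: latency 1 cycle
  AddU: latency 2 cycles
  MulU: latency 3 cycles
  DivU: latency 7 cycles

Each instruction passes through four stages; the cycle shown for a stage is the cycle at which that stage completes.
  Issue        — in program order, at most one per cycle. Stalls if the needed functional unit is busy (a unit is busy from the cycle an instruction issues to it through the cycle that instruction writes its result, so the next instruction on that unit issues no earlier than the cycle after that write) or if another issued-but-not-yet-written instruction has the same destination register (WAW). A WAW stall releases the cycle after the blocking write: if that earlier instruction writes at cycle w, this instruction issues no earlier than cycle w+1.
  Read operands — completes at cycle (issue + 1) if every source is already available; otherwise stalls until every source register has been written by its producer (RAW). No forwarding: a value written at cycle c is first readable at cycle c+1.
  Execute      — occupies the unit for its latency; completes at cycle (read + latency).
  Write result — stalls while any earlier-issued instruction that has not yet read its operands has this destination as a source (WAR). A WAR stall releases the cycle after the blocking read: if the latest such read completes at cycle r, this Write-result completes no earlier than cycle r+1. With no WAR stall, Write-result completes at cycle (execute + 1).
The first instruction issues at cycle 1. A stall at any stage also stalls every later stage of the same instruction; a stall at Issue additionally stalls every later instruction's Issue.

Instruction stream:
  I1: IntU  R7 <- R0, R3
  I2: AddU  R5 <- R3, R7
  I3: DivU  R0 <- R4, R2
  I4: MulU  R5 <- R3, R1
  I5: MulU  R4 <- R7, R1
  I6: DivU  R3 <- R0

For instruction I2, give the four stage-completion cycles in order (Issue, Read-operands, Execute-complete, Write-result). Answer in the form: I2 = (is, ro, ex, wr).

I1  is:1  ro:2  ex:3  wr:4
I2  is:2  ro:5  ex:7  wr:8  — RAW R7: wait I1 write@4
I3  is:3  ro:4  ex:11  wr:12
I4  is:9  ro:10  ex:13  wr:14  — WAW R5: wait I2 write@8
I5  is:15  ro:16  ex:19  wr:20  — struct: MulU busy until I4 writes@14
I6  is:16  ro:17  ex:24  wr:25

I2 = (2, 5, 7, 8)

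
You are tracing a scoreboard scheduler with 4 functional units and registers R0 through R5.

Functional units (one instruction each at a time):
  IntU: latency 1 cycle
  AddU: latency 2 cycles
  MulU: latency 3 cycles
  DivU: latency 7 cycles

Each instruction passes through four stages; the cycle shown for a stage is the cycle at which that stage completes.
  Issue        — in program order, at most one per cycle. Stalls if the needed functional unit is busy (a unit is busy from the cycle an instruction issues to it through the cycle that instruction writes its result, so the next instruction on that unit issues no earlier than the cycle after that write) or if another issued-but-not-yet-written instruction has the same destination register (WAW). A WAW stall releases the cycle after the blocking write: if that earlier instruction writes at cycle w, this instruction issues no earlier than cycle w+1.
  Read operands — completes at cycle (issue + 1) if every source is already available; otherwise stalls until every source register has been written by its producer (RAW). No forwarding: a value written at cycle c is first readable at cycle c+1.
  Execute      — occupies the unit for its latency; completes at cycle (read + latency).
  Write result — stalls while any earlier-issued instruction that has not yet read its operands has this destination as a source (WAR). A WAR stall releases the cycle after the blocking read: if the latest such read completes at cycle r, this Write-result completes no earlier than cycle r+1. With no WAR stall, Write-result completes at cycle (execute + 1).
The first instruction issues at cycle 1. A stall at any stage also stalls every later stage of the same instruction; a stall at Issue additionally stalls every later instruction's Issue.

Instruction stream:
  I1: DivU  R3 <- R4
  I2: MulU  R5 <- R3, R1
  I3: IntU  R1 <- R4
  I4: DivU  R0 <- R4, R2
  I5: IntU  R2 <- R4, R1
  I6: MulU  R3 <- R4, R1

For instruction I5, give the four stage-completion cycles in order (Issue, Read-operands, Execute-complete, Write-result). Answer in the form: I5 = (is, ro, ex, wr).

I5 = (13, 14, 15, 16)

[1] I1→DivU
[2] I1 RO · I2→MulU
[3] I3→IntU
[4] I3 RO
[5] I3 EX
[9] I1 EX
[10] I1 WR R3
[11] I2 RO · I4→DivU
[12] I3 WR R1 · I4 RO
[13] I5→IntU
[14] I2 EX · I5 RO
[15] I2 WR R5 · I5 EX
[16] I5 WR R2 · I6→MulU
[17] I6 RO
[19] I4 EX
[20] I4 WR R0 · I6 EX
[21] I6 WR R3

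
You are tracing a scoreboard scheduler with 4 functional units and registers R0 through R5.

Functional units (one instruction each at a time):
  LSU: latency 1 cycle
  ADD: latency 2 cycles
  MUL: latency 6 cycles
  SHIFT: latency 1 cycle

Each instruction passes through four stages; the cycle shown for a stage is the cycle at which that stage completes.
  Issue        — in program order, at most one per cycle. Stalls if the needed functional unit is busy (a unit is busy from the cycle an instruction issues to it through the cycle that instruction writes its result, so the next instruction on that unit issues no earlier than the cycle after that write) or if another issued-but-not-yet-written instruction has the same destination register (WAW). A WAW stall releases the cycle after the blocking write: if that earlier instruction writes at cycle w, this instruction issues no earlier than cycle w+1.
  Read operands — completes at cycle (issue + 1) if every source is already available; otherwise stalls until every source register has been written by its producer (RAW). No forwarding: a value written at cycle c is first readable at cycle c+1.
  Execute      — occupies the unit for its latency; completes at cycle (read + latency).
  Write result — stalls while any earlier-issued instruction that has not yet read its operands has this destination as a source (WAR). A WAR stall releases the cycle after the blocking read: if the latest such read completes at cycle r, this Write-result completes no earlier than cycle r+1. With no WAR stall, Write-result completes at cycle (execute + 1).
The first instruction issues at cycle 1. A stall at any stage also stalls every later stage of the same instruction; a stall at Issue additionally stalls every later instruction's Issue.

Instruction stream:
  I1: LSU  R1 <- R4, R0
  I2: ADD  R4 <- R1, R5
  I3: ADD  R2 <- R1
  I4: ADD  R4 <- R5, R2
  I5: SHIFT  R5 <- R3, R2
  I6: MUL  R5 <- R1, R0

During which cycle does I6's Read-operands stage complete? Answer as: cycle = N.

cycle = 20

t=1  I1→LSU
t=2  I1 RO; I2→ADD
t=3  I1 EX
t=4  I1 WR R1
t=5  I2 RO
t=7  I2 EX
t=8  I2 WR R4
t=9  I3→ADD
t=10  I3 RO
t=12  I3 EX
t=13  I3 WR R2
t=14  I4→ADD
t=15  I4 RO; I5→SHIFT
t=16  I5 RO
t=17  I4 EX; I5 EX
t=18  I4 WR R4; I5 WR R5
t=19  I6→MUL
t=20  I6 RO
t=26  I6 EX
t=27  I6 WR R5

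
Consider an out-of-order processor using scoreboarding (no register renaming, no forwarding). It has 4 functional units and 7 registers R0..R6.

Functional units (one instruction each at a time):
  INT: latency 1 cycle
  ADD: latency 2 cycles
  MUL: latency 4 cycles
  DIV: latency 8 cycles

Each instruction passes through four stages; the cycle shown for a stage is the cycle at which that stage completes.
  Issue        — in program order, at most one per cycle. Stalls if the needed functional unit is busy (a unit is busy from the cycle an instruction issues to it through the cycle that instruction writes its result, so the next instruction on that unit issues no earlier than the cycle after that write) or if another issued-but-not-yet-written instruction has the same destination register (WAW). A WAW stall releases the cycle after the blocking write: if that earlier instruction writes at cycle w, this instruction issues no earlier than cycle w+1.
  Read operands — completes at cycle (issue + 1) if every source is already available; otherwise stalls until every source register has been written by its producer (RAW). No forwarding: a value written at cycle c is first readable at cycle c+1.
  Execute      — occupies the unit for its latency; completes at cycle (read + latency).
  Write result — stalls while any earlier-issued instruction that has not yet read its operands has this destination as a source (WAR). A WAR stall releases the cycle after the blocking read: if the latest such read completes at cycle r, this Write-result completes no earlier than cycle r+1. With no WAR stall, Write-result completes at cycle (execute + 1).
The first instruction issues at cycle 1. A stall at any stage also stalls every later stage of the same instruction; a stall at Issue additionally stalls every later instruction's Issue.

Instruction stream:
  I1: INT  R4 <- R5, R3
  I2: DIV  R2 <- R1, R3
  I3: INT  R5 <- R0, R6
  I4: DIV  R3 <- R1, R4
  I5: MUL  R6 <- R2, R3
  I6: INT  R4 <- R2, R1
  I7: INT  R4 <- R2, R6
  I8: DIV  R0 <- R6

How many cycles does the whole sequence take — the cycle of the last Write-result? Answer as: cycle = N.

cycle = 39

c1: issue I1 (INT)
c2: I1 read-ops | issue I2 (DIV)
c3: I1 finished on INT | I2 read-ops
c4: I1→R4
c5: issue I3 (INT)
c6: I3 read-ops
c7: I3 finished on INT
c8: I3→R5
c11: I2 finished on DIV
c12: I2→R2
c13: issue I4 (DIV)
c14: I4 read-ops | issue I5 (MUL)
c15: issue I6 (INT)
c16: I6 read-ops
c17: I6 finished on INT
c18: I6→R4
c19: issue I7 (INT)
c22: I4 finished on DIV
c23: I4→R3
c24: I5 read-ops | issue I8 (DIV)
c28: I5 finished on MUL
c29: I5→R6
c30: I7 read-ops | I8 read-ops
c31: I7 finished on INT
c32: I7→R4
c38: I8 finished on DIV
c39: I8→R0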